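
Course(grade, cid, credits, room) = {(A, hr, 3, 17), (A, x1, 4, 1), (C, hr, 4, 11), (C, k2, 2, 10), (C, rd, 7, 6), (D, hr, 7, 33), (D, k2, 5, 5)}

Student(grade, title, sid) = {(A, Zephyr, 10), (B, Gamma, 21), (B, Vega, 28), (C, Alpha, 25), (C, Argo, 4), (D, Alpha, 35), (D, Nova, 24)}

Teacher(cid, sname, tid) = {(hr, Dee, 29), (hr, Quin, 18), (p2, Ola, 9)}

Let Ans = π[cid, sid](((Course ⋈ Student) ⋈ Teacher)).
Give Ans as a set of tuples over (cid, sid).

{(hr, 10), (hr, 24), (hr, 25), (hr, 35), (hr, 4)}

Course ⋈ Student (natural join on grade): {(A, hr, 3, 17, Zephyr, 10), (A, x1, 4, 1, Zephyr, 10), (C, hr, 4, 11, Alpha, 25), (C, hr, 4, 11, Argo, 4), (C, k2, 2, 10, Alpha, 25), (C, k2, 2, 10, Argo, 4), (C, rd, 7, 6, Alpha, 25), (C, rd, 7, 6, Argo, 4), (D, hr, 7, 33, Alpha, 35), (D, hr, 7, 33, Nova, 24), (D, k2, 5, 5, Alpha, 35), (D, k2, 5, 5, Nova, 24)}
(Course ⋈ Student) ⋈ Teacher (natural join on cid): {(A, hr, 3, 17, Zephyr, 10, Dee, 29), (A, hr, 3, 17, Zephyr, 10, Quin, 18), (C, hr, 4, 11, Alpha, 25, Dee, 29), (C, hr, 4, 11, Alpha, 25, Quin, 18), (C, hr, 4, 11, Argo, 4, Dee, 29), (C, hr, 4, 11, Argo, 4, Quin, 18), (D, hr, 7, 33, Alpha, 35, Dee, 29), (D, hr, 7, 33, Alpha, 35, Quin, 18), (D, hr, 7, 33, Nova, 24, Dee, 29), (D, hr, 7, 33, Nova, 24, Quin, 18)}
Keep only column(s) cid, sid (5 duplicate(s) eliminated): {(hr, 10), (hr, 24), (hr, 25), (hr, 35), (hr, 4)}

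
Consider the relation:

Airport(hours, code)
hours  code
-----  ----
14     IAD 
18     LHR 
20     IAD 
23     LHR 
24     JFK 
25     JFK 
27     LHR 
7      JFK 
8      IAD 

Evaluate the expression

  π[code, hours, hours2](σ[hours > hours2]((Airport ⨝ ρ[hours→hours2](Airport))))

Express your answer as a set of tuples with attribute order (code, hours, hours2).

ρ[hours→hours2]: schema becomes (hours2, code); tuples unchanged.
Airport ⋈ ρ[hours→hours2](Airport) (natural join on code): {(14, IAD, 14), (14, IAD, 20), (14, IAD, 8), (18, LHR, 18), (18, LHR, 23), (18, LHR, 27), (20, IAD, 14), (20, IAD, 20), (20, IAD, 8), (23, LHR, 18), (23, LHR, 23), (23, LHR, 27), (24, JFK, 24), (24, JFK, 25), (24, JFK, 7), (25, JFK, 24), (25, JFK, 25), (25, JFK, 7), (27, LHR, 18), (27, LHR, 23), (27, LHR, 27), (7, JFK, 24), (7, JFK, 25), (7, JFK, 7), (8, IAD, 14), (8, IAD, 20), (8, IAD, 8)}
Selection hours > hours2: {(14, IAD, 8), (20, IAD, 14), (20, IAD, 8), (23, LHR, 18), (24, JFK, 7), (25, JFK, 24), (25, JFK, 7), (27, LHR, 18), (27, LHR, 23)}
Keep only column(s) code, hours, hours2: {(IAD, 14, 8), (IAD, 20, 14), (IAD, 20, 8), (JFK, 24, 7), (JFK, 25, 24), (JFK, 25, 7), (LHR, 23, 18), (LHR, 27, 18), (LHR, 27, 23)}

{(IAD, 14, 8), (IAD, 20, 14), (IAD, 20, 8), (JFK, 24, 7), (JFK, 25, 24), (JFK, 25, 7), (LHR, 23, 18), (LHR, 27, 18), (LHR, 27, 23)}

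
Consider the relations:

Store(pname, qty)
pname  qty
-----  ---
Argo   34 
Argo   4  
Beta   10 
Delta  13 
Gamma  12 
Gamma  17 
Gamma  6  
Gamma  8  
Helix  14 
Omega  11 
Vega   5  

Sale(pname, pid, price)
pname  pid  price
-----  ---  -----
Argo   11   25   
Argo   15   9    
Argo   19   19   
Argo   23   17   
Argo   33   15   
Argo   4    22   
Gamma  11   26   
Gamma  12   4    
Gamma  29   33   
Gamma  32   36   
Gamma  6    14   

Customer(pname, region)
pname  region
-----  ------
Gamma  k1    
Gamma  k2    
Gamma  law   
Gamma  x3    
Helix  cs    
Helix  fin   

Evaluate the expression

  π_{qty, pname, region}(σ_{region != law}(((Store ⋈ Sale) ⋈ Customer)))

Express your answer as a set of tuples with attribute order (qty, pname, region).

{(12, Gamma, k1), (12, Gamma, k2), (12, Gamma, x3), (17, Gamma, k1), (17, Gamma, k2), (17, Gamma, x3), (6, Gamma, k1), (6, Gamma, k2), (6, Gamma, x3), (8, Gamma, k1), (8, Gamma, k2), (8, Gamma, x3)}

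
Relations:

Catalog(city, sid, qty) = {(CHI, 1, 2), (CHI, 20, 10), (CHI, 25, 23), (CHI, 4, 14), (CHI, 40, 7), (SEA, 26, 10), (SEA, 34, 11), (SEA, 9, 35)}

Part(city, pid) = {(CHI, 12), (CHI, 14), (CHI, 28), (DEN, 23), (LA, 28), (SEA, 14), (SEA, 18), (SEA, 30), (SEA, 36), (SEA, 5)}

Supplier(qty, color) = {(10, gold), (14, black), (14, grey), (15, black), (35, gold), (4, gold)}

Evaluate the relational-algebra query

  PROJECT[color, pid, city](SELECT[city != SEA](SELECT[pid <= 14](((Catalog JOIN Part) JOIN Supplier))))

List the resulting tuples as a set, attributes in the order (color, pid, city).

{(black, 12, CHI), (black, 14, CHI), (gold, 12, CHI), (gold, 14, CHI), (grey, 12, CHI), (grey, 14, CHI)}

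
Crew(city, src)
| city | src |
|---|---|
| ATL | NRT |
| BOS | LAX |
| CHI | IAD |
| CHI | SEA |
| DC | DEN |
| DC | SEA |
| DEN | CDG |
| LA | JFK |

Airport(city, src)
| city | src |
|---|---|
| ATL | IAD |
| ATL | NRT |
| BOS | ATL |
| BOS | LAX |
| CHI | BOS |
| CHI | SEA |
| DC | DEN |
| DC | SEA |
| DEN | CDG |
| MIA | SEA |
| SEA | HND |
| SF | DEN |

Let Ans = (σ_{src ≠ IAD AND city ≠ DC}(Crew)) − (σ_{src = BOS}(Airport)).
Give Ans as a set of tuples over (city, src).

Filtering on src ≠ IAD AND city ≠ DC leaves {(ATL, NRT), (BOS, LAX), (CHI, SEA), (DEN, CDG), (LA, JFK)}.
Filtering on src = BOS leaves {(CHI, BOS)}.
Taking the difference: {(ATL, NRT), (BOS, LAX), (CHI, SEA), (DEN, CDG), (LA, JFK)}

{(ATL, NRT), (BOS, LAX), (CHI, SEA), (DEN, CDG), (LA, JFK)}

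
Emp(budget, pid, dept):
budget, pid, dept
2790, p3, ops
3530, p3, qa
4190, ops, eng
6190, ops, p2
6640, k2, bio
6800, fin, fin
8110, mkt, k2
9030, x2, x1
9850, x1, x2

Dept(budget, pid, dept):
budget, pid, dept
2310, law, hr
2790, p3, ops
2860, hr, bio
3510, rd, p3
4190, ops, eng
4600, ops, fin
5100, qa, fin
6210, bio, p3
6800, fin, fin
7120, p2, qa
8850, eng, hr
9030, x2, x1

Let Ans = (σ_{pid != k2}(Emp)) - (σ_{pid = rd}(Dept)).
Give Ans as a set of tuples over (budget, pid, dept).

{(2790, p3, ops), (3530, p3, qa), (4190, ops, eng), (6190, ops, p2), (6800, fin, fin), (8110, mkt, k2), (9030, x2, x1), (9850, x1, x2)}

Filtering on pid != k2 leaves {(2790, p3, ops), (3530, p3, qa), (4190, ops, eng), (6190, ops, p2), (6800, fin, fin), (8110, mkt, k2), (9030, x2, x1), (9850, x1, x2)}.
Filtering on pid = rd leaves {(3510, rd, p3)}.
Set difference of the two operands is {(2790, p3, ops), (3530, p3, qa), (4190, ops, eng), (6190, ops, p2), (6800, fin, fin), (8110, mkt, k2), (9030, x2, x1), (9850, x1, x2)}.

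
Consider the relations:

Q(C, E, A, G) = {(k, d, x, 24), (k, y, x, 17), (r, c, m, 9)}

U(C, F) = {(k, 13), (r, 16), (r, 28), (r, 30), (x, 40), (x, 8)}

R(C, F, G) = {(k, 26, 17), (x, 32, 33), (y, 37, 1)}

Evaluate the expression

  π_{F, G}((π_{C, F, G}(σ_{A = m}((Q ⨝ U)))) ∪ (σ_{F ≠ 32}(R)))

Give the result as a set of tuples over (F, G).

{(16, 9), (26, 17), (28, 9), (30, 9), (37, 1)}

Natural join on C: {(k, d, x, 24, 13), (k, y, x, 17, 13), (r, c, m, 9, 16), (r, c, m, 9, 28), (r, c, m, 9, 30)}
Selection A = m: {(r, c, m, 9, 16), (r, c, m, 9, 28), (r, c, m, 9, 30)}
Projecting to C, F, G: {(r, 16, 9), (r, 28, 9), (r, 30, 9)}
Selection F ≠ 32: {(k, 26, 17), (y, 37, 1)}
Set union of the two operands is {(k, 26, 17), (r, 16, 9), (r, 28, 9), (r, 30, 9), (y, 37, 1)}.
Projecting to F, G: {(16, 9), (26, 17), (28, 9), (30, 9), (37, 1)}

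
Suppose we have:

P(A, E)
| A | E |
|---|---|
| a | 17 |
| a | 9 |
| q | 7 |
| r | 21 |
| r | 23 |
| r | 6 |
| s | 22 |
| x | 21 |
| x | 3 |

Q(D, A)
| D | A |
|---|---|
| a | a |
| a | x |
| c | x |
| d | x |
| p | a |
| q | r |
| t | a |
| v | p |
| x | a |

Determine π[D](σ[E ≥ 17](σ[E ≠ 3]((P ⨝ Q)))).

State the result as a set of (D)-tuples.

Joining P and Q on A yields {(a, 17, a), (a, 17, p), (a, 17, t), (a, 17, x), (a, 9, a), (a, 9, p), (a, 9, t), (a, 9, x), (r, 21, q), (r, 23, q), (r, 6, q), (x, 21, a), (x, 21, c), (x, 21, d), (x, 3, a), (x, 3, c), (x, 3, d)}.
Selection E ≠ 3: {(a, 17, a), (a, 17, p), (a, 17, t), (a, 17, x), (a, 9, a), (a, 9, p), (a, 9, t), (a, 9, x), (r, 21, q), (r, 23, q), (r, 6, q), (x, 21, a), (x, 21, c), (x, 21, d)}
Selection E ≥ 17: {(a, 17, a), (a, 17, p), (a, 17, t), (a, 17, x), (r, 21, q), (r, 23, q), (x, 21, a), (x, 21, c), (x, 21, d)}
π_{D} gives {a, c, d, p, q, t, x} (2 duplicate(s) eliminated).

{a, c, d, p, q, t, x}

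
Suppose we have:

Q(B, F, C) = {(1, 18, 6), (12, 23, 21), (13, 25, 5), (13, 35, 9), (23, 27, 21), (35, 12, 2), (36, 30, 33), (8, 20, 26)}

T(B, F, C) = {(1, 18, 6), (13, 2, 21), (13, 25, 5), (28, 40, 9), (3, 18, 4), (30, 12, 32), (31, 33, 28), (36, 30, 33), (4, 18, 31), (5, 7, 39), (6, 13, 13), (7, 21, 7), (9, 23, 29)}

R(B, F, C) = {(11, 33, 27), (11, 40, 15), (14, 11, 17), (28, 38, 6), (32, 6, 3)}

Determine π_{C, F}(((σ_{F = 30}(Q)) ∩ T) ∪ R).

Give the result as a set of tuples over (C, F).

Apply σ_{F = 30}; surviving tuples: {(36, 30, 33)}
Intersection: {(36, 30, 33)} with {(1, 18, 6), (13, 2, 21), (13, 25, 5), (28, 40, 9), (3, 18, 4), (30, 12, 32), (31, 33, 28), (36, 30, 33), (4, 18, 31), (5, 7, 39), (6, 13, 13), (7, 21, 7), (9, 23, 29)} → {(36, 30, 33)}
Union: {(36, 30, 33)} with {(11, 33, 27), (11, 40, 15), (14, 11, 17), (28, 38, 6), (32, 6, 3)} → {(11, 33, 27), (11, 40, 15), (14, 11, 17), (28, 38, 6), (32, 6, 3), (36, 30, 33)}
π[C, F]: project onto (C, F) → {(15, 40), (17, 11), (27, 33), (3, 6), (33, 30), (6, 38)}

{(15, 40), (17, 11), (27, 33), (3, 6), (33, 30), (6, 38)}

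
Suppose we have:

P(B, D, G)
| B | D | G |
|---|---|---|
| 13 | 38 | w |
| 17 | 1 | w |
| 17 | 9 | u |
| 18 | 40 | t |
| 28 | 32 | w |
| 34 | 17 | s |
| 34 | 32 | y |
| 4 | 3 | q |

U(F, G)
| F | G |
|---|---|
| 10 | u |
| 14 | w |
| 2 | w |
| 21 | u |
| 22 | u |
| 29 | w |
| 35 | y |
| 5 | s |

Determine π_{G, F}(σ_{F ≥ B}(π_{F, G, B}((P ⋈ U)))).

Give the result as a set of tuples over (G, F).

{(u, 21), (u, 22), (w, 14), (w, 29), (y, 35)}

P ⋈ U (natural join on G): {(13, 38, w, 14), (13, 38, w, 2), (13, 38, w, 29), (17, 1, w, 14), (17, 1, w, 2), (17, 1, w, 29), (17, 9, u, 10), (17, 9, u, 21), (17, 9, u, 22), (28, 32, w, 14), (28, 32, w, 2), (28, 32, w, 29), (34, 17, s, 5), (34, 32, y, 35)}
Projecting to F, G, B: {(10, u, 17), (14, w, 13), (14, w, 17), (14, w, 28), (2, w, 13), (2, w, 17), (2, w, 28), (21, u, 17), (22, u, 17), (29, w, 13), (29, w, 17), (29, w, 28), (35, y, 34), (5, s, 34)}
Selection F ≥ B: {(14, w, 13), (21, u, 17), (22, u, 17), (29, w, 13), (29, w, 17), (29, w, 28), (35, y, 34)}
Projecting to G, F (2 duplicate(s) eliminated): {(u, 21), (u, 22), (w, 14), (w, 29), (y, 35)}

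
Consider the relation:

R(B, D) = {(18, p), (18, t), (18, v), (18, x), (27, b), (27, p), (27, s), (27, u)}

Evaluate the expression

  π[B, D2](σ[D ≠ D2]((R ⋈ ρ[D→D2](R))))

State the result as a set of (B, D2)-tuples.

{(18, p), (18, t), (18, v), (18, x), (27, b), (27, p), (27, s), (27, u)}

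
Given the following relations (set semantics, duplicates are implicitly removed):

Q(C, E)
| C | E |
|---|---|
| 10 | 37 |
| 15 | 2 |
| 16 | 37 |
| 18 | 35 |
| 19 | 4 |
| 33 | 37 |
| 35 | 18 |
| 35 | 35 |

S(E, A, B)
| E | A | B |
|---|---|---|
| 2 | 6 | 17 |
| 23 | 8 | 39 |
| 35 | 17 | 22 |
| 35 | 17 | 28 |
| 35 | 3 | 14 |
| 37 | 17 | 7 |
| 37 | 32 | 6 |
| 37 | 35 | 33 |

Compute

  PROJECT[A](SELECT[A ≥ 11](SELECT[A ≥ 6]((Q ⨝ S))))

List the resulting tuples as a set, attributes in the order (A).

{17, 32, 35}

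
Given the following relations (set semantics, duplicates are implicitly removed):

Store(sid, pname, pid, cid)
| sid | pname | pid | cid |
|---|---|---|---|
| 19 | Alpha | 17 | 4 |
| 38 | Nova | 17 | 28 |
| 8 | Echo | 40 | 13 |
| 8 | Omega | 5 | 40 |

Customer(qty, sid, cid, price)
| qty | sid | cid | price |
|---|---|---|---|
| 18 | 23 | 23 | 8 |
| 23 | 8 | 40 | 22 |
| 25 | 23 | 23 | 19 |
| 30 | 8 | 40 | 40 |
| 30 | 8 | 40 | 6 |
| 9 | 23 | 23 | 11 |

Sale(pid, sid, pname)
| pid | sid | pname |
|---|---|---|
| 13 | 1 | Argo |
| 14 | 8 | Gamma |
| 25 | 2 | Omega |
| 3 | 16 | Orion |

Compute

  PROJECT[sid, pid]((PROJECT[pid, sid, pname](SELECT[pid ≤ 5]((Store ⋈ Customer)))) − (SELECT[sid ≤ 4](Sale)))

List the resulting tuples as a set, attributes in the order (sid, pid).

Store ⋈ Customer (natural join on sid, cid): {(8, Omega, 5, 40, 23, 22), (8, Omega, 5, 40, 30, 40), (8, Omega, 5, 40, 30, 6)}
σ[pid ≤ 5]: keep tuples satisfying pid ≤ 5 → {(8, Omega, 5, 40, 23, 22), (8, Omega, 5, 40, 30, 40), (8, Omega, 5, 40, 30, 6)}
π_{pid, sid, pname} gives {(5, 8, Omega)} (2 duplicate(s) eliminated).
σ[sid ≤ 4]: keep tuples satisfying sid ≤ 4 → {(13, 1, Argo), (25, 2, Omega)}
Set difference of the two operands is {(5, 8, Omega)}.
π_{sid, pid} gives {(8, 5)}.

{(8, 5)}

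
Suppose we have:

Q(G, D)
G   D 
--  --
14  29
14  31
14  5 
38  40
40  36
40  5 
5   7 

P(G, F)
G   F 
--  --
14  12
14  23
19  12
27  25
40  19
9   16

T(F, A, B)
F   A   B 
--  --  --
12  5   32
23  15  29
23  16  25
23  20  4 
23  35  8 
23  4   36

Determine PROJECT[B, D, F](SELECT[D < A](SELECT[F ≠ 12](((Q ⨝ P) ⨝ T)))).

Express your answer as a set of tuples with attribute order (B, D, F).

{(25, 5, 23), (29, 5, 23), (4, 5, 23), (8, 29, 23), (8, 31, 23), (8, 5, 23)}

Q ⋈ P (natural join on G): {(14, 29, 12), (14, 29, 23), (14, 31, 12), (14, 31, 23), (14, 5, 12), (14, 5, 23), (40, 36, 19), (40, 5, 19)}
(Q ⨝ P) ⋈ T (natural join on F): {(14, 29, 12, 5, 32), (14, 29, 23, 15, 29), (14, 29, 23, 16, 25), (14, 29, 23, 20, 4), (14, 29, 23, 35, 8), (14, 29, 23, 4, 36), (14, 31, 12, 5, 32), (14, 31, 23, 15, 29), (14, 31, 23, 16, 25), (14, 31, 23, 20, 4), (14, 31, 23, 35, 8), (14, 31, 23, 4, 36), (14, 5, 12, 5, 32), (14, 5, 23, 15, 29), (14, 5, 23, 16, 25), (14, 5, 23, 20, 4), (14, 5, 23, 35, 8), (14, 5, 23, 4, 36)}
σ[F ≠ 12]: keep tuples satisfying F ≠ 12 → {(14, 29, 23, 15, 29), (14, 29, 23, 16, 25), (14, 29, 23, 20, 4), (14, 29, 23, 35, 8), (14, 29, 23, 4, 36), (14, 31, 23, 15, 29), (14, 31, 23, 16, 25), (14, 31, 23, 20, 4), (14, 31, 23, 35, 8), (14, 31, 23, 4, 36), (14, 5, 23, 15, 29), (14, 5, 23, 16, 25), (14, 5, 23, 20, 4), (14, 5, 23, 35, 8), (14, 5, 23, 4, 36)}
σ[D < A]: keep tuples satisfying D < A → {(14, 29, 23, 35, 8), (14, 31, 23, 35, 8), (14, 5, 23, 15, 29), (14, 5, 23, 16, 25), (14, 5, 23, 20, 4), (14, 5, 23, 35, 8)}
π_{B, D, F} gives {(25, 5, 23), (29, 5, 23), (4, 5, 23), (8, 29, 23), (8, 31, 23), (8, 5, 23)}.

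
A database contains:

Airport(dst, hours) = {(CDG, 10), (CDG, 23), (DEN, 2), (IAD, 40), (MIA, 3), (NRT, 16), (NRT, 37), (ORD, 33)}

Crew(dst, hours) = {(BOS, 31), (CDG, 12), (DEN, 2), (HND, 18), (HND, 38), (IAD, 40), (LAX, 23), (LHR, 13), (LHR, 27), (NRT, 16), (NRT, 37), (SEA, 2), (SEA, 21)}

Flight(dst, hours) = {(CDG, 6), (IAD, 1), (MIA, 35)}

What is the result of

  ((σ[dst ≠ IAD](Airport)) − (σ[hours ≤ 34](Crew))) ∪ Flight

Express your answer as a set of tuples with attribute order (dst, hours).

{(CDG, 10), (CDG, 23), (CDG, 6), (IAD, 1), (MIA, 3), (MIA, 35), (NRT, 37), (ORD, 33)}

Apply σ_{dst ≠ IAD}; surviving tuples: {(CDG, 10), (CDG, 23), (DEN, 2), (MIA, 3), (NRT, 16), (NRT, 37), (ORD, 33)}
Apply σ_{hours ≤ 34}; surviving tuples: {(BOS, 31), (CDG, 12), (DEN, 2), (HND, 18), (LAX, 23), (LHR, 13), (LHR, 27), (NRT, 16), (SEA, 2), (SEA, 21)}
Difference: {(CDG, 10), (CDG, 23), (DEN, 2), (MIA, 3), (NRT, 16), (NRT, 37), (ORD, 33)} with {(BOS, 31), (CDG, 12), (DEN, 2), (HND, 18), (LAX, 23), (LHR, 13), (LHR, 27), (NRT, 16), (SEA, 2), (SEA, 21)} → {(CDG, 10), (CDG, 23), (MIA, 3), (NRT, 37), (ORD, 33)}
Union: {(CDG, 10), (CDG, 23), (MIA, 3), (NRT, 37), (ORD, 33)} with {(CDG, 6), (IAD, 1), (MIA, 35)} → {(CDG, 10), (CDG, 23), (CDG, 6), (IAD, 1), (MIA, 3), (MIA, 35), (NRT, 37), (ORD, 33)}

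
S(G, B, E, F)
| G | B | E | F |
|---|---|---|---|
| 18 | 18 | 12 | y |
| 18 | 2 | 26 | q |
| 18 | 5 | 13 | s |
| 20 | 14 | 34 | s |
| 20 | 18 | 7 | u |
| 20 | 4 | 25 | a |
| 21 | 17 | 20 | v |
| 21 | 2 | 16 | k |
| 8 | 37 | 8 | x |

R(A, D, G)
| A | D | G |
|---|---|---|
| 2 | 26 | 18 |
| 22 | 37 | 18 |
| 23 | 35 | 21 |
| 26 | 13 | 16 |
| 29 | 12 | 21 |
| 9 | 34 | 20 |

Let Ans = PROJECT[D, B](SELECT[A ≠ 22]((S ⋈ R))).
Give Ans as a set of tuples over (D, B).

{(12, 17), (12, 2), (26, 18), (26, 2), (26, 5), (34, 14), (34, 18), (34, 4), (35, 17), (35, 2)}

Joining S and R on G yields {(18, 18, 12, y, 2, 26), (18, 18, 12, y, 22, 37), (18, 2, 26, q, 2, 26), (18, 2, 26, q, 22, 37), (18, 5, 13, s, 2, 26), (18, 5, 13, s, 22, 37), (20, 14, 34, s, 9, 34), (20, 18, 7, u, 9, 34), (20, 4, 25, a, 9, 34), (21, 17, 20, v, 23, 35), (21, 17, 20, v, 29, 12), (21, 2, 16, k, 23, 35), (21, 2, 16, k, 29, 12)}.
Selection A ≠ 22: {(18, 18, 12, y, 2, 26), (18, 2, 26, q, 2, 26), (18, 5, 13, s, 2, 26), (20, 14, 34, s, 9, 34), (20, 18, 7, u, 9, 34), (20, 4, 25, a, 9, 34), (21, 17, 20, v, 23, 35), (21, 17, 20, v, 29, 12), (21, 2, 16, k, 23, 35), (21, 2, 16, k, 29, 12)}
Projecting to D, B: {(12, 17), (12, 2), (26, 18), (26, 2), (26, 5), (34, 14), (34, 18), (34, 4), (35, 17), (35, 2)}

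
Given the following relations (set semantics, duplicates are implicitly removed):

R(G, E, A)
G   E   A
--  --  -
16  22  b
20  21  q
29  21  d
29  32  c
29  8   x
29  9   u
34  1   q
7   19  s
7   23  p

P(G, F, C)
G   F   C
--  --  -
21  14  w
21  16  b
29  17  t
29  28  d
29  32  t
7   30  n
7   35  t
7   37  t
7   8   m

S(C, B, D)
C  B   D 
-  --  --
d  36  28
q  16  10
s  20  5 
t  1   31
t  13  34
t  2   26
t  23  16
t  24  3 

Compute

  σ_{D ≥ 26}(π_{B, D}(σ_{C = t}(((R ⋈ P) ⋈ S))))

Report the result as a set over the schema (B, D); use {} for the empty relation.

{(1, 31), (13, 34), (2, 26)}

Joining R and P on G yields {(29, 21, d, 17, t), (29, 21, d, 28, d), (29, 21, d, 32, t), (29, 32, c, 17, t), (29, 32, c, 28, d), (29, 32, c, 32, t), (29, 8, x, 17, t), (29, 8, x, 28, d), (29, 8, x, 32, t), (29, 9, u, 17, t), (29, 9, u, 28, d), (29, 9, u, 32, t), (7, 19, s, 30, n), (7, 19, s, 35, t), (7, 19, s, 37, t), (7, 19, s, 8, m), (7, 23, p, 30, n), (7, 23, p, 35, t), (7, 23, p, 37, t), (7, 23, p, 8, m)}.
Joining (R ⋈ P) and S on C yields {(29, 21, d, 17, t, 1, 31), (29, 21, d, 17, t, 13, 34), (29, 21, d, 17, t, 2, 26), (29, 21, d, 17, t, 23, 16), (29, 21, d, 17, t, 24, 3), (29, 21, d, 28, d, 36, 28), (29, 21, d, 32, t, 1, 31), (29, 21, d, 32, t, 13, 34), (29, 21, d, 32, t, 2, 26), (29, 21, d, 32, t, 23, 16), (29, 21, d, 32, t, 24, 3), (29, 32, c, 17, t, 1, 31), (29, 32, c, 17, t, 13, 34), (29, 32, c, 17, t, 2, 26), (29, 32, c, 17, t, 23, 16), (29, 32, c, 17, t, 24, 3), (29, 32, c, 28, d, 36, 28), (29, 32, c, 32, t, 1, 31), (29, 32, c, 32, t, 13, 34), (29, 32, c, 32, t, 2, 26), (29, 32, c, 32, t, 23, 16), (29, 32, c, 32, t, 24, 3), (29, 8, x, 17, t, 1, 31), (29, 8, x, 17, t, 13, 34), (29, 8, x, 17, t, 2, 26), (29, 8, x, 17, t, 23, 16), (29, 8, x, 17, t, 24, 3), (29, 8, x, 28, d, 36, 28), (29, 8, x, 32, t, 1, 31), (29, 8, x, 32, t, 13, 34), (29, 8, x, 32, t, 2, 26), (29, 8, x, 32, t, 23, 16), (29, 8, x, 32, t, 24, 3), (29, 9, u, 17, t, 1, 31), (29, 9, u, 17, t, 13, 34), (29, 9, u, 17, t, 2, 26), (29, 9, u, 17, t, 23, 16), (29, 9, u, 17, t, 24, 3), (29, 9, u, 28, d, 36, 28), (29, 9, u, 32, t, 1, 31), (29, 9, u, 32, t, 13, 34), (29, 9, u, 32, t, 2, 26), (29, 9, u, 32, t, 23, 16), (29, 9, u, 32, t, 24, 3), (7, 19, s, 35, t, 1, 31), (7, 19, s, 35, t, 13, 34), (7, 19, s, 35, t, 2, 26), (7, 19, s, 35, t, 23, 16), (7, 19, s, 35, t, 24, 3), (7, 19, s, 37, t, 1, 31), (7, 19, s, 37, t, 13, 34), (7, 19, s, 37, t, 2, 26), (7, 19, s, 37, t, 23, 16), (7, 19, s, 37, t, 24, 3), (7, 23, p, 35, t, 1, 31), (7, 23, p, 35, t, 13, 34), (7, 23, p, 35, t, 2, 26), (7, 23, p, 35, t, 23, 16), (7, 23, p, 35, t, 24, 3), (7, 23, p, 37, t, 1, 31), (7, 23, p, 37, t, 13, 34), (7, 23, p, 37, t, 2, 26), (7, 23, p, 37, t, 23, 16), (7, 23, p, 37, t, 24, 3)}.
Selection C = t: {(29, 21, d, 17, t, 1, 31), (29, 21, d, 17, t, 13, 34), (29, 21, d, 17, t, 2, 26), (29, 21, d, 17, t, 23, 16), (29, 21, d, 17, t, 24, 3), (29, 21, d, 32, t, 1, 31), (29, 21, d, 32, t, 13, 34), (29, 21, d, 32, t, 2, 26), (29, 21, d, 32, t, 23, 16), (29, 21, d, 32, t, 24, 3), (29, 32, c, 17, t, 1, 31), (29, 32, c, 17, t, 13, 34), (29, 32, c, 17, t, 2, 26), (29, 32, c, 17, t, 23, 16), (29, 32, c, 17, t, 24, 3), (29, 32, c, 32, t, 1, 31), (29, 32, c, 32, t, 13, 34), (29, 32, c, 32, t, 2, 26), (29, 32, c, 32, t, 23, 16), (29, 32, c, 32, t, 24, 3), (29, 8, x, 17, t, 1, 31), (29, 8, x, 17, t, 13, 34), (29, 8, x, 17, t, 2, 26), (29, 8, x, 17, t, 23, 16), (29, 8, x, 17, t, 24, 3), (29, 8, x, 32, t, 1, 31), (29, 8, x, 32, t, 13, 34), (29, 8, x, 32, t, 2, 26), (29, 8, x, 32, t, 23, 16), (29, 8, x, 32, t, 24, 3), (29, 9, u, 17, t, 1, 31), (29, 9, u, 17, t, 13, 34), (29, 9, u, 17, t, 2, 26), (29, 9, u, 17, t, 23, 16), (29, 9, u, 17, t, 24, 3), (29, 9, u, 32, t, 1, 31), (29, 9, u, 32, t, 13, 34), (29, 9, u, 32, t, 2, 26), (29, 9, u, 32, t, 23, 16), (29, 9, u, 32, t, 24, 3), (7, 19, s, 35, t, 1, 31), (7, 19, s, 35, t, 13, 34), (7, 19, s, 35, t, 2, 26), (7, 19, s, 35, t, 23, 16), (7, 19, s, 35, t, 24, 3), (7, 19, s, 37, t, 1, 31), (7, 19, s, 37, t, 13, 34), (7, 19, s, 37, t, 2, 26), (7, 19, s, 37, t, 23, 16), (7, 19, s, 37, t, 24, 3), (7, 23, p, 35, t, 1, 31), (7, 23, p, 35, t, 13, 34), (7, 23, p, 35, t, 2, 26), (7, 23, p, 35, t, 23, 16), (7, 23, p, 35, t, 24, 3), (7, 23, p, 37, t, 1, 31), (7, 23, p, 37, t, 13, 34), (7, 23, p, 37, t, 2, 26), (7, 23, p, 37, t, 23, 16), (7, 23, p, 37, t, 24, 3)}
π[B, D]: project onto (B, D) (55 duplicate(s) eliminated) → {(1, 31), (13, 34), (2, 26), (23, 16), (24, 3)}
Selection D ≥ 26: {(1, 31), (13, 34), (2, 26)}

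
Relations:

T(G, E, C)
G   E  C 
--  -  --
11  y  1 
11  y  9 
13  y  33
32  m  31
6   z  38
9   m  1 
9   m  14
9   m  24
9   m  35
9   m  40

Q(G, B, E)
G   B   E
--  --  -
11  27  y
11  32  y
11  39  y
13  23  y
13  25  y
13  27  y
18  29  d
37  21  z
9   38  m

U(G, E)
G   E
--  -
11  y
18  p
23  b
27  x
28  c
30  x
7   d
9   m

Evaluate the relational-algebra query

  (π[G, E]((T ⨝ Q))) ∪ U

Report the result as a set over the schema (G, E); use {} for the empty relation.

T ⋈ Q (natural join on G, E): {(11, y, 1, 27), (11, y, 1, 32), (11, y, 1, 39), (11, y, 9, 27), (11, y, 9, 32), (11, y, 9, 39), (13, y, 33, 23), (13, y, 33, 25), (13, y, 33, 27), (9, m, 1, 38), (9, m, 14, 38), (9, m, 24, 38), (9, m, 35, 38), (9, m, 40, 38)}
Keep only column(s) G, E (11 duplicate(s) eliminated): {(11, y), (13, y), (9, m)}
Set union of the two operands is {(11, y), (13, y), (18, p), (23, b), (27, x), (28, c), (30, x), (7, d), (9, m)}.

{(11, y), (13, y), (18, p), (23, b), (27, x), (28, c), (30, x), (7, d), (9, m)}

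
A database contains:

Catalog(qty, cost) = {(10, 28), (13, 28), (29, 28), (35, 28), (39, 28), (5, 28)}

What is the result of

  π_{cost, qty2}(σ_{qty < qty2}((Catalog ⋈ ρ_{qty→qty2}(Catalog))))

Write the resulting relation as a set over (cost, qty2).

{(28, 10), (28, 13), (28, 29), (28, 35), (28, 39)}

ρ[qty→qty2]: schema becomes (qty2, cost); tuples unchanged.
Joining Catalog and ρ_{qty→qty2}(Catalog) on cost yields {(10, 28, 10), (10, 28, 13), (10, 28, 29), (10, 28, 35), (10, 28, 39), (10, 28, 5), (13, 28, 10), (13, 28, 13), (13, 28, 29), (13, 28, 35), (13, 28, 39), (13, 28, 5), (29, 28, 10), (29, 28, 13), (29, 28, 29), (29, 28, 35), (29, 28, 39), (29, 28, 5), (35, 28, 10), (35, 28, 13), (35, 28, 29), (35, 28, 35), (35, 28, 39), (35, 28, 5), (39, 28, 10), (39, 28, 13), (39, 28, 29), (39, 28, 35), (39, 28, 39), (39, 28, 5), (5, 28, 10), (5, 28, 13), (5, 28, 29), (5, 28, 35), (5, 28, 39), (5, 28, 5)}.
σ[qty < qty2]: keep tuples satisfying qty < qty2 → {(10, 28, 13), (10, 28, 29), (10, 28, 35), (10, 28, 39), (13, 28, 29), (13, 28, 35), (13, 28, 39), (29, 28, 35), (29, 28, 39), (35, 28, 39), (5, 28, 10), (5, 28, 13), (5, 28, 29), (5, 28, 35), (5, 28, 39)}
π_{cost, qty2} gives {(28, 10), (28, 13), (28, 29), (28, 35), (28, 39)} (10 duplicate(s) eliminated).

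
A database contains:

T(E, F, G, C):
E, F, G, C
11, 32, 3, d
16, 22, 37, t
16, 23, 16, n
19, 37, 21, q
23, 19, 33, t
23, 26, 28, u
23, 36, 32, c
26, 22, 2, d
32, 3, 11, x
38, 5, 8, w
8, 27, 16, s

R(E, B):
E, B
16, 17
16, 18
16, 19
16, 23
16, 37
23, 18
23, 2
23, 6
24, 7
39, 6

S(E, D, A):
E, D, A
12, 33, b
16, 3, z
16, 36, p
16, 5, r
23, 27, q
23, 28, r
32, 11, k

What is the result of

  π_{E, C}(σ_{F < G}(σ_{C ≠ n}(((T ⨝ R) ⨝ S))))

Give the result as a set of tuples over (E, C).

Natural join on E: {(16, 22, 37, t, 17), (16, 22, 37, t, 18), (16, 22, 37, t, 19), (16, 22, 37, t, 23), (16, 22, 37, t, 37), (16, 23, 16, n, 17), (16, 23, 16, n, 18), (16, 23, 16, n, 19), (16, 23, 16, n, 23), (16, 23, 16, n, 37), (23, 19, 33, t, 18), (23, 19, 33, t, 2), (23, 19, 33, t, 6), (23, 26, 28, u, 18), (23, 26, 28, u, 2), (23, 26, 28, u, 6), (23, 36, 32, c, 18), (23, 36, 32, c, 2), (23, 36, 32, c, 6)}
Natural join on E: {(16, 22, 37, t, 17, 3, z), (16, 22, 37, t, 17, 36, p), (16, 22, 37, t, 17, 5, r), (16, 22, 37, t, 18, 3, z), (16, 22, 37, t, 18, 36, p), (16, 22, 37, t, 18, 5, r), (16, 22, 37, t, 19, 3, z), (16, 22, 37, t, 19, 36, p), (16, 22, 37, t, 19, 5, r), (16, 22, 37, t, 23, 3, z), (16, 22, 37, t, 23, 36, p), (16, 22, 37, t, 23, 5, r), (16, 22, 37, t, 37, 3, z), (16, 22, 37, t, 37, 36, p), (16, 22, 37, t, 37, 5, r), (16, 23, 16, n, 17, 3, z), (16, 23, 16, n, 17, 36, p), (16, 23, 16, n, 17, 5, r), (16, 23, 16, n, 18, 3, z), (16, 23, 16, n, 18, 36, p), (16, 23, 16, n, 18, 5, r), (16, 23, 16, n, 19, 3, z), (16, 23, 16, n, 19, 36, p), (16, 23, 16, n, 19, 5, r), (16, 23, 16, n, 23, 3, z), (16, 23, 16, n, 23, 36, p), (16, 23, 16, n, 23, 5, r), (16, 23, 16, n, 37, 3, z), (16, 23, 16, n, 37, 36, p), (16, 23, 16, n, 37, 5, r), (23, 19, 33, t, 18, 27, q), (23, 19, 33, t, 18, 28, r), (23, 19, 33, t, 2, 27, q), (23, 19, 33, t, 2, 28, r), (23, 19, 33, t, 6, 27, q), (23, 19, 33, t, 6, 28, r), (23, 26, 28, u, 18, 27, q), (23, 26, 28, u, 18, 28, r), (23, 26, 28, u, 2, 27, q), (23, 26, 28, u, 2, 28, r), (23, 26, 28, u, 6, 27, q), (23, 26, 28, u, 6, 28, r), (23, 36, 32, c, 18, 27, q), (23, 36, 32, c, 18, 28, r), (23, 36, 32, c, 2, 27, q), (23, 36, 32, c, 2, 28, r), (23, 36, 32, c, 6, 27, q), (23, 36, 32, c, 6, 28, r)}
σ[C ≠ n]: keep tuples satisfying C ≠ n → {(16, 22, 37, t, 17, 3, z), (16, 22, 37, t, 17, 36, p), (16, 22, 37, t, 17, 5, r), (16, 22, 37, t, 18, 3, z), (16, 22, 37, t, 18, 36, p), (16, 22, 37, t, 18, 5, r), (16, 22, 37, t, 19, 3, z), (16, 22, 37, t, 19, 36, p), (16, 22, 37, t, 19, 5, r), (16, 22, 37, t, 23, 3, z), (16, 22, 37, t, 23, 36, p), (16, 22, 37, t, 23, 5, r), (16, 22, 37, t, 37, 3, z), (16, 22, 37, t, 37, 36, p), (16, 22, 37, t, 37, 5, r), (23, 19, 33, t, 18, 27, q), (23, 19, 33, t, 18, 28, r), (23, 19, 33, t, 2, 27, q), (23, 19, 33, t, 2, 28, r), (23, 19, 33, t, 6, 27, q), (23, 19, 33, t, 6, 28, r), (23, 26, 28, u, 18, 27, q), (23, 26, 28, u, 18, 28, r), (23, 26, 28, u, 2, 27, q), (23, 26, 28, u, 2, 28, r), (23, 26, 28, u, 6, 27, q), (23, 26, 28, u, 6, 28, r), (23, 36, 32, c, 18, 27, q), (23, 36, 32, c, 18, 28, r), (23, 36, 32, c, 2, 27, q), (23, 36, 32, c, 2, 28, r), (23, 36, 32, c, 6, 27, q), (23, 36, 32, c, 6, 28, r)}
σ[F < G]: keep tuples satisfying F < G → {(16, 22, 37, t, 17, 3, z), (16, 22, 37, t, 17, 36, p), (16, 22, 37, t, 17, 5, r), (16, 22, 37, t, 18, 3, z), (16, 22, 37, t, 18, 36, p), (16, 22, 37, t, 18, 5, r), (16, 22, 37, t, 19, 3, z), (16, 22, 37, t, 19, 36, p), (16, 22, 37, t, 19, 5, r), (16, 22, 37, t, 23, 3, z), (16, 22, 37, t, 23, 36, p), (16, 22, 37, t, 23, 5, r), (16, 22, 37, t, 37, 3, z), (16, 22, 37, t, 37, 36, p), (16, 22, 37, t, 37, 5, r), (23, 19, 33, t, 18, 27, q), (23, 19, 33, t, 18, 28, r), (23, 19, 33, t, 2, 27, q), (23, 19, 33, t, 2, 28, r), (23, 19, 33, t, 6, 27, q), (23, 19, 33, t, 6, 28, r), (23, 26, 28, u, 18, 27, q), (23, 26, 28, u, 18, 28, r), (23, 26, 28, u, 2, 27, q), (23, 26, 28, u, 2, 28, r), (23, 26, 28, u, 6, 27, q), (23, 26, 28, u, 6, 28, r)}
Keep only column(s) E, C (24 duplicate(s) eliminated): {(16, t), (23, t), (23, u)}

{(16, t), (23, t), (23, u)}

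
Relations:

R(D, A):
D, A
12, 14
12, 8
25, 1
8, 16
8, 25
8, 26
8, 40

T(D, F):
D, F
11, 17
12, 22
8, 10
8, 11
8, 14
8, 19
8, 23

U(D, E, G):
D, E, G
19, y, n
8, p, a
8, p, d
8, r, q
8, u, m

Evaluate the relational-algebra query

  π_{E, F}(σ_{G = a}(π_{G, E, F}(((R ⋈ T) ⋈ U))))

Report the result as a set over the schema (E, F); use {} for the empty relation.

{(p, 10), (p, 11), (p, 14), (p, 19), (p, 23)}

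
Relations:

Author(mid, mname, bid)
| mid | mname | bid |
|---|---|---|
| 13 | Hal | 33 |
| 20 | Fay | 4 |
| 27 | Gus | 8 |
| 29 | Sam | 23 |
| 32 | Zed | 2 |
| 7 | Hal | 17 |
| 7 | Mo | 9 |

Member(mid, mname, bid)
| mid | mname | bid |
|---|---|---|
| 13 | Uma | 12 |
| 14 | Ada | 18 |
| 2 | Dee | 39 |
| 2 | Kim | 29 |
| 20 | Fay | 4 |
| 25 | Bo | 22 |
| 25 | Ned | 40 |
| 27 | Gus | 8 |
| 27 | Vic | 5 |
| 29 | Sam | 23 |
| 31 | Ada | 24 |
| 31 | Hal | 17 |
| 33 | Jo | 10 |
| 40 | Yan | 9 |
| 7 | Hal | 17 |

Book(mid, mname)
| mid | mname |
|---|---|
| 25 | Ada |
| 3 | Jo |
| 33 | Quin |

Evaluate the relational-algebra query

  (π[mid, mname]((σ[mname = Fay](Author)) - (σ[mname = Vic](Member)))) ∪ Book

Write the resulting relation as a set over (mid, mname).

Selection mname = Fay: {(20, Fay, 4)}
Selection mname = Vic: {(27, Vic, 5)}
Set difference of the two operands is {(20, Fay, 4)}.
Projecting to mid, mname: {(20, Fay)}
Set union of the two operands is {(20, Fay), (25, Ada), (3, Jo), (33, Quin)}.

{(20, Fay), (25, Ada), (3, Jo), (33, Quin)}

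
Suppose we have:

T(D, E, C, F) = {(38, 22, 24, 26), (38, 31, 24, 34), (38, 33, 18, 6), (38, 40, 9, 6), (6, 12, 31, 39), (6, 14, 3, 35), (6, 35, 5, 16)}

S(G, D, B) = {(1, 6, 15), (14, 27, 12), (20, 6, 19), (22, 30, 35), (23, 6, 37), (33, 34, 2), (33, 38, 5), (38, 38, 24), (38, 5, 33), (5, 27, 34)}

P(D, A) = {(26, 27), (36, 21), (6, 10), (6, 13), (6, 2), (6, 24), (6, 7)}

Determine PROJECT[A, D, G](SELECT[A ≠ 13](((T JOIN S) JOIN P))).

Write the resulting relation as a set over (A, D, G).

Joining T and S on D yields {(38, 22, 24, 26, 33, 5), (38, 22, 24, 26, 38, 24), (38, 31, 24, 34, 33, 5), (38, 31, 24, 34, 38, 24), (38, 33, 18, 6, 33, 5), (38, 33, 18, 6, 38, 24), (38, 40, 9, 6, 33, 5), (38, 40, 9, 6, 38, 24), (6, 12, 31, 39, 1, 15), (6, 12, 31, 39, 20, 19), (6, 12, 31, 39, 23, 37), (6, 14, 3, 35, 1, 15), (6, 14, 3, 35, 20, 19), (6, 14, 3, 35, 23, 37), (6, 35, 5, 16, 1, 15), (6, 35, 5, 16, 20, 19), (6, 35, 5, 16, 23, 37)}.
Joining (T JOIN S) and P on D yields {(6, 12, 31, 39, 1, 15, 10), (6, 12, 31, 39, 1, 15, 13), (6, 12, 31, 39, 1, 15, 2), (6, 12, 31, 39, 1, 15, 24), (6, 12, 31, 39, 1, 15, 7), (6, 12, 31, 39, 20, 19, 10), (6, 12, 31, 39, 20, 19, 13), (6, 12, 31, 39, 20, 19, 2), (6, 12, 31, 39, 20, 19, 24), (6, 12, 31, 39, 20, 19, 7), (6, 12, 31, 39, 23, 37, 10), (6, 12, 31, 39, 23, 37, 13), (6, 12, 31, 39, 23, 37, 2), (6, 12, 31, 39, 23, 37, 24), (6, 12, 31, 39, 23, 37, 7), (6, 14, 3, 35, 1, 15, 10), (6, 14, 3, 35, 1, 15, 13), (6, 14, 3, 35, 1, 15, 2), (6, 14, 3, 35, 1, 15, 24), (6, 14, 3, 35, 1, 15, 7), (6, 14, 3, 35, 20, 19, 10), (6, 14, 3, 35, 20, 19, 13), (6, 14, 3, 35, 20, 19, 2), (6, 14, 3, 35, 20, 19, 24), (6, 14, 3, 35, 20, 19, 7), (6, 14, 3, 35, 23, 37, 10), (6, 14, 3, 35, 23, 37, 13), (6, 14, 3, 35, 23, 37, 2), (6, 14, 3, 35, 23, 37, 24), (6, 14, 3, 35, 23, 37, 7), (6, 35, 5, 16, 1, 15, 10), (6, 35, 5, 16, 1, 15, 13), (6, 35, 5, 16, 1, 15, 2), (6, 35, 5, 16, 1, 15, 24), (6, 35, 5, 16, 1, 15, 7), (6, 35, 5, 16, 20, 19, 10), (6, 35, 5, 16, 20, 19, 13), (6, 35, 5, 16, 20, 19, 2), (6, 35, 5, 16, 20, 19, 24), (6, 35, 5, 16, 20, 19, 7), (6, 35, 5, 16, 23, 37, 10), (6, 35, 5, 16, 23, 37, 13), (6, 35, 5, 16, 23, 37, 2), (6, 35, 5, 16, 23, 37, 24), (6, 35, 5, 16, 23, 37, 7)}.
Filtering on A ≠ 13 leaves {(6, 12, 31, 39, 1, 15, 10), (6, 12, 31, 39, 1, 15, 2), (6, 12, 31, 39, 1, 15, 24), (6, 12, 31, 39, 1, 15, 7), (6, 12, 31, 39, 20, 19, 10), (6, 12, 31, 39, 20, 19, 2), (6, 12, 31, 39, 20, 19, 24), (6, 12, 31, 39, 20, 19, 7), (6, 12, 31, 39, 23, 37, 10), (6, 12, 31, 39, 23, 37, 2), (6, 12, 31, 39, 23, 37, 24), (6, 12, 31, 39, 23, 37, 7), (6, 14, 3, 35, 1, 15, 10), (6, 14, 3, 35, 1, 15, 2), (6, 14, 3, 35, 1, 15, 24), (6, 14, 3, 35, 1, 15, 7), (6, 14, 3, 35, 20, 19, 10), (6, 14, 3, 35, 20, 19, 2), (6, 14, 3, 35, 20, 19, 24), (6, 14, 3, 35, 20, 19, 7), (6, 14, 3, 35, 23, 37, 10), (6, 14, 3, 35, 23, 37, 2), (6, 14, 3, 35, 23, 37, 24), (6, 14, 3, 35, 23, 37, 7), (6, 35, 5, 16, 1, 15, 10), (6, 35, 5, 16, 1, 15, 2), (6, 35, 5, 16, 1, 15, 24), (6, 35, 5, 16, 1, 15, 7), (6, 35, 5, 16, 20, 19, 10), (6, 35, 5, 16, 20, 19, 2), (6, 35, 5, 16, 20, 19, 24), (6, 35, 5, 16, 20, 19, 7), (6, 35, 5, 16, 23, 37, 10), (6, 35, 5, 16, 23, 37, 2), (6, 35, 5, 16, 23, 37, 24), (6, 35, 5, 16, 23, 37, 7)}.
Keep only column(s) A, D, G (24 duplicate(s) eliminated): {(10, 6, 1), (10, 6, 20), (10, 6, 23), (2, 6, 1), (2, 6, 20), (2, 6, 23), (24, 6, 1), (24, 6, 20), (24, 6, 23), (7, 6, 1), (7, 6, 20), (7, 6, 23)}

{(10, 6, 1), (10, 6, 20), (10, 6, 23), (2, 6, 1), (2, 6, 20), (2, 6, 23), (24, 6, 1), (24, 6, 20), (24, 6, 23), (7, 6, 1), (7, 6, 20), (7, 6, 23)}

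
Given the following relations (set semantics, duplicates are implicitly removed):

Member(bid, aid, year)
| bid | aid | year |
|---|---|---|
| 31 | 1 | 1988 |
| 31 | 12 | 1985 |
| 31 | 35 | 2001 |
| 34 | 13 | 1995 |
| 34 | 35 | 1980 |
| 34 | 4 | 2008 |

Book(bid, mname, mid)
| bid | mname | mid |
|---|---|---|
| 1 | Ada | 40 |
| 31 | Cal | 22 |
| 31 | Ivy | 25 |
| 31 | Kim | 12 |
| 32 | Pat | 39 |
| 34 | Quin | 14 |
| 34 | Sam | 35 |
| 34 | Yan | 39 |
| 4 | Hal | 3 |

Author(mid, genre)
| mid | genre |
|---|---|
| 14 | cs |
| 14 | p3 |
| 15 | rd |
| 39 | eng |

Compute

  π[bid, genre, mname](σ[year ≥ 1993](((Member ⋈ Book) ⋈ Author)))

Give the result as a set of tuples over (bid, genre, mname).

{(34, cs, Quin), (34, eng, Yan), (34, p3, Quin)}

Member ⋈ Book (natural join on bid): {(31, 1, 1988, Cal, 22), (31, 1, 1988, Ivy, 25), (31, 1, 1988, Kim, 12), (31, 12, 1985, Cal, 22), (31, 12, 1985, Ivy, 25), (31, 12, 1985, Kim, 12), (31, 35, 2001, Cal, 22), (31, 35, 2001, Ivy, 25), (31, 35, 2001, Kim, 12), (34, 13, 1995, Quin, 14), (34, 13, 1995, Sam, 35), (34, 13, 1995, Yan, 39), (34, 35, 1980, Quin, 14), (34, 35, 1980, Sam, 35), (34, 35, 1980, Yan, 39), (34, 4, 2008, Quin, 14), (34, 4, 2008, Sam, 35), (34, 4, 2008, Yan, 39)}
(Member ⋈ Book) ⋈ Author (natural join on mid): {(34, 13, 1995, Quin, 14, cs), (34, 13, 1995, Quin, 14, p3), (34, 13, 1995, Yan, 39, eng), (34, 35, 1980, Quin, 14, cs), (34, 35, 1980, Quin, 14, p3), (34, 35, 1980, Yan, 39, eng), (34, 4, 2008, Quin, 14, cs), (34, 4, 2008, Quin, 14, p3), (34, 4, 2008, Yan, 39, eng)}
Filtering on year ≥ 1993 leaves {(34, 13, 1995, Quin, 14, cs), (34, 13, 1995, Quin, 14, p3), (34, 13, 1995, Yan, 39, eng), (34, 4, 2008, Quin, 14, cs), (34, 4, 2008, Quin, 14, p3), (34, 4, 2008, Yan, 39, eng)}.
Projecting to bid, genre, mname (3 duplicate(s) eliminated): {(34, cs, Quin), (34, eng, Yan), (34, p3, Quin)}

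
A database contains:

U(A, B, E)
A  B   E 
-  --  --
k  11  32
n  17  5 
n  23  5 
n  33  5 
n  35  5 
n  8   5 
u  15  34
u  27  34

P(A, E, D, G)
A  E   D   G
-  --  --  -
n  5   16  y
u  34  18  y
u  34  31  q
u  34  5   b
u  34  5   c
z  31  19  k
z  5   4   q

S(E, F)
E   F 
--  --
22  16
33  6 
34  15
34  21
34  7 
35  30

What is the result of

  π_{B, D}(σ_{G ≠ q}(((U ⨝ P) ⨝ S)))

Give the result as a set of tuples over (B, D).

Natural join on A, E: {(n, 17, 5, 16, y), (n, 23, 5, 16, y), (n, 33, 5, 16, y), (n, 35, 5, 16, y), (n, 8, 5, 16, y), (u, 15, 34, 18, y), (u, 15, 34, 31, q), (u, 15, 34, 5, b), (u, 15, 34, 5, c), (u, 27, 34, 18, y), (u, 27, 34, 31, q), (u, 27, 34, 5, b), (u, 27, 34, 5, c)}
Natural join on E: {(u, 15, 34, 18, y, 15), (u, 15, 34, 18, y, 21), (u, 15, 34, 18, y, 7), (u, 15, 34, 31, q, 15), (u, 15, 34, 31, q, 21), (u, 15, 34, 31, q, 7), (u, 15, 34, 5, b, 15), (u, 15, 34, 5, b, 21), (u, 15, 34, 5, b, 7), (u, 15, 34, 5, c, 15), (u, 15, 34, 5, c, 21), (u, 15, 34, 5, c, 7), (u, 27, 34, 18, y, 15), (u, 27, 34, 18, y, 21), (u, 27, 34, 18, y, 7), (u, 27, 34, 31, q, 15), (u, 27, 34, 31, q, 21), (u, 27, 34, 31, q, 7), (u, 27, 34, 5, b, 15), (u, 27, 34, 5, b, 21), (u, 27, 34, 5, b, 7), (u, 27, 34, 5, c, 15), (u, 27, 34, 5, c, 21), (u, 27, 34, 5, c, 7)}
Selection G ≠ q: {(u, 15, 34, 18, y, 15), (u, 15, 34, 18, y, 21), (u, 15, 34, 18, y, 7), (u, 15, 34, 5, b, 15), (u, 15, 34, 5, b, 21), (u, 15, 34, 5, b, 7), (u, 15, 34, 5, c, 15), (u, 15, 34, 5, c, 21), (u, 15, 34, 5, c, 7), (u, 27, 34, 18, y, 15), (u, 27, 34, 18, y, 21), (u, 27, 34, 18, y, 7), (u, 27, 34, 5, b, 15), (u, 27, 34, 5, b, 21), (u, 27, 34, 5, b, 7), (u, 27, 34, 5, c, 15), (u, 27, 34, 5, c, 21), (u, 27, 34, 5, c, 7)}
Keep only column(s) B, D (14 duplicate(s) eliminated): {(15, 18), (15, 5), (27, 18), (27, 5)}

{(15, 18), (15, 5), (27, 18), (27, 5)}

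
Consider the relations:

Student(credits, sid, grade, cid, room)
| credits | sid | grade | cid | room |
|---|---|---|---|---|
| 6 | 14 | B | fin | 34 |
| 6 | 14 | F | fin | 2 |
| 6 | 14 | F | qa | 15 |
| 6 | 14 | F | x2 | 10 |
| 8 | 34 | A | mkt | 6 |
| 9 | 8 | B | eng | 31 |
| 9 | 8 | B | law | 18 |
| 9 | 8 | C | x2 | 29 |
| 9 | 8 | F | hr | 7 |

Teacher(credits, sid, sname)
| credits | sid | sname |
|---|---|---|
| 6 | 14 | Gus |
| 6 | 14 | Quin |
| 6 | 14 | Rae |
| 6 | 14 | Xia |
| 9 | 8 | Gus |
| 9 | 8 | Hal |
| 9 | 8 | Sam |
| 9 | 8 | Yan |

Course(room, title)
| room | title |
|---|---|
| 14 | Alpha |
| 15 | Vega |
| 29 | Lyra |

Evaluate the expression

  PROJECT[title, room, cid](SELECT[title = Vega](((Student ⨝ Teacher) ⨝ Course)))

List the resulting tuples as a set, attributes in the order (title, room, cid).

{(Vega, 15, qa)}

Joining Student and Teacher on credits, sid yields {(6, 14, B, fin, 34, Gus), (6, 14, B, fin, 34, Quin), (6, 14, B, fin, 34, Rae), (6, 14, B, fin, 34, Xia), (6, 14, F, fin, 2, Gus), (6, 14, F, fin, 2, Quin), (6, 14, F, fin, 2, Rae), (6, 14, F, fin, 2, Xia), (6, 14, F, qa, 15, Gus), (6, 14, F, qa, 15, Quin), (6, 14, F, qa, 15, Rae), (6, 14, F, qa, 15, Xia), (6, 14, F, x2, 10, Gus), (6, 14, F, x2, 10, Quin), (6, 14, F, x2, 10, Rae), (6, 14, F, x2, 10, Xia), (9, 8, B, eng, 31, Gus), (9, 8, B, eng, 31, Hal), (9, 8, B, eng, 31, Sam), (9, 8, B, eng, 31, Yan), (9, 8, B, law, 18, Gus), (9, 8, B, law, 18, Hal), (9, 8, B, law, 18, Sam), (9, 8, B, law, 18, Yan), (9, 8, C, x2, 29, Gus), (9, 8, C, x2, 29, Hal), (9, 8, C, x2, 29, Sam), (9, 8, C, x2, 29, Yan), (9, 8, F, hr, 7, Gus), (9, 8, F, hr, 7, Hal), (9, 8, F, hr, 7, Sam), (9, 8, F, hr, 7, Yan)}.
Joining (Student ⨝ Teacher) and Course on room yields {(6, 14, F, qa, 15, Gus, Vega), (6, 14, F, qa, 15, Quin, Vega), (6, 14, F, qa, 15, Rae, Vega), (6, 14, F, qa, 15, Xia, Vega), (9, 8, C, x2, 29, Gus, Lyra), (9, 8, C, x2, 29, Hal, Lyra), (9, 8, C, x2, 29, Sam, Lyra), (9, 8, C, x2, 29, Yan, Lyra)}.
Selection title = Vega: {(6, 14, F, qa, 15, Gus, Vega), (6, 14, F, qa, 15, Quin, Vega), (6, 14, F, qa, 15, Rae, Vega), (6, 14, F, qa, 15, Xia, Vega)}
π_{title, room, cid} gives {(Vega, 15, qa)} (3 duplicate(s) eliminated).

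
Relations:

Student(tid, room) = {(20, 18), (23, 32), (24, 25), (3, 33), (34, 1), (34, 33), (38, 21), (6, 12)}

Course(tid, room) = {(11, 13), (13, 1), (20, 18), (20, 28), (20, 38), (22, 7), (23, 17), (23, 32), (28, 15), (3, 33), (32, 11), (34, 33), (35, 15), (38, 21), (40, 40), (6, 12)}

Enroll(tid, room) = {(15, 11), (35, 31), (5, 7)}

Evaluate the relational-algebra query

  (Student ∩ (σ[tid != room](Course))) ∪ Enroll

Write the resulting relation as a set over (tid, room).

{(15, 11), (20, 18), (23, 32), (3, 33), (34, 33), (35, 31), (38, 21), (5, 7), (6, 12)}

σ[tid != room]: keep tuples satisfying tid != room → {(11, 13), (13, 1), (20, 18), (20, 28), (20, 38), (22, 7), (23, 17), (23, 32), (28, 15), (3, 33), (32, 11), (34, 33), (35, 15), (38, 21), (6, 12)}
Taking the intersection: {(20, 18), (23, 32), (3, 33), (34, 33), (38, 21), (6, 12)}
Taking the union: {(15, 11), (20, 18), (23, 32), (3, 33), (34, 33), (35, 31), (38, 21), (5, 7), (6, 12)}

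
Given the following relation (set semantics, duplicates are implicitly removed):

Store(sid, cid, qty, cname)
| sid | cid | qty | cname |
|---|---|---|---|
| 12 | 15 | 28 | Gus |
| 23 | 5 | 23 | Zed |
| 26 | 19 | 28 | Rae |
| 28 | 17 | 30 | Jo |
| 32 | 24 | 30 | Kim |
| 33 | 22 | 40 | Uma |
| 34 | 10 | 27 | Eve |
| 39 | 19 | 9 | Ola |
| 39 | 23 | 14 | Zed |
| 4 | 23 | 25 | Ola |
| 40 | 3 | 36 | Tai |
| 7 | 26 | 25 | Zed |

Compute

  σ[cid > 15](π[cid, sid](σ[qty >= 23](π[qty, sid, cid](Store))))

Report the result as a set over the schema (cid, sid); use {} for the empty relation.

Keep only column(s) qty, sid, cid: {(14, 39, 23), (23, 23, 5), (25, 4, 23), (25, 7, 26), (27, 34, 10), (28, 12, 15), (28, 26, 19), (30, 28, 17), (30, 32, 24), (36, 40, 3), (40, 33, 22), (9, 39, 19)}
Selection qty >= 23: {(23, 23, 5), (25, 4, 23), (25, 7, 26), (27, 34, 10), (28, 12, 15), (28, 26, 19), (30, 28, 17), (30, 32, 24), (36, 40, 3), (40, 33, 22)}
Keep only column(s) cid, sid: {(10, 34), (15, 12), (17, 28), (19, 26), (22, 33), (23, 4), (24, 32), (26, 7), (3, 40), (5, 23)}
Selection cid > 15: {(17, 28), (19, 26), (22, 33), (23, 4), (24, 32), (26, 7)}

{(17, 28), (19, 26), (22, 33), (23, 4), (24, 32), (26, 7)}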